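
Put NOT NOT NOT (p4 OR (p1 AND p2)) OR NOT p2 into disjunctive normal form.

NOT NOT NOT (p4 OR (p1 AND p2)) OR NOT p2
= NOT (p4 OR (p1 AND p2)) OR NOT p2   [double negation]
= (NOT p4 AND NOT (p1 AND p2)) OR NOT p2   [De Morgan]
= (NOT p4 AND (NOT p1 OR NOT p2)) OR NOT p2   [De Morgan]
= (NOT p4 AND NOT p1) OR (NOT p4 AND NOT p2) OR NOT p2   [distribute AND over OR]
= (NOT p4 AND NOT p1) OR NOT p2   [simplify]

(NOT p4 AND NOT p1) OR NOT p2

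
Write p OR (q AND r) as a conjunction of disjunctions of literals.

p OR (q AND r)
≡ (p OR q) AND (p OR r)

(p OR q) AND (p OR r)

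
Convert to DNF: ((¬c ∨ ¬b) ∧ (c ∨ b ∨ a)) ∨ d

(¬c ∧ b) ∨ (¬c ∧ a) ∨ (¬b ∧ c) ∨ (¬b ∧ a) ∨ d

((¬c ∨ ¬b) ∧ (c ∨ b ∨ a)) ∨ d
= (¬c ∧ c) ∨ (¬c ∧ b) ∨ (¬c ∧ a) ∨ (¬b ∧ c) ∨ (¬b ∧ b) ∨ (¬b ∧ a) ∨ d
= (¬c ∧ b) ∨ (¬c ∧ a) ∨ (¬b ∧ c) ∨ (¬b ∧ a) ∨ d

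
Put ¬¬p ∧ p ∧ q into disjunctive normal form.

p ∧ q

¬¬p ∧ p ∧ q
= p ∧ p ∧ q   (double negation)
= p ∧ q   (simplify)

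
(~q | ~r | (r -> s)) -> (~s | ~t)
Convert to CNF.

~s | ~t

(~q | ~r | (r -> s)) -> (~s | ~t)
⇔ ~(~q | ~r | (r -> s)) | ~s | ~t   (eliminate ->)
⇔ ~(~q | ~r | ~r | s) | ~s | ~t   (eliminate ->)
⇔ (~~q & ~~r & ~~r & ~s) | ~s | ~t   (De Morgan)
⇔ (q & ~~r & ~~r & ~s) | ~s | ~t   (double negation)
⇔ (q & r & ~~r & ~s) | ~s | ~t   (double negation)
⇔ (q & r & r & ~s) | ~s | ~t   (double negation)
⇔ (q | ~s | ~t) & (r | ~s | ~t) & (r | ~s | ~t) & (~s | ~s | ~t)   (distribute | over &)
⇔ ~s | ~t   (simplify)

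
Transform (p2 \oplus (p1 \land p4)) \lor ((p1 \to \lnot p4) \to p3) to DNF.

(p2 \land \lnot p1) \lor (p2 \land \lnot p4) \lor (p1 \land p4) \lor p3

(p2 \oplus (p1 \land p4)) \lor ((p1 \to \lnot p4) \to p3)
= (p2 \land \lnot (p1 \land p4)) \lor (\lnot p2 \land p1 \land p4) \lor ((p1 \to \lnot p4) \to p3)   (expand \oplus)
= (p2 \land \lnot (p1 \land p4)) \lor (\lnot p2 \land p1 \land p4) \lor \lnot (p1 \to \lnot p4) \lor p3   (eliminate \to)
= (p2 \land \lnot (p1 \land p4)) \lor (\lnot p2 \land p1 \land p4) \lor \lnot (\lnot p1 \lor \lnot p4) \lor p3   (eliminate \to)
= (p2 \land (\lnot p1 \lor \lnot p4)) \lor (\lnot p2 \land p1 \land p4) \lor \lnot (\lnot p1 \lor \lnot p4) \lor p3   (De Morgan)
= (p2 \land (\lnot p1 \lor \lnot p4)) \lor (\lnot p2 \land p1 \land p4) \lor (\lnot \lnot p1 \land \lnot \lnot p4) \lor p3   (De Morgan)
= (p2 \land (\lnot p1 \lor \lnot p4)) \lor (\lnot p2 \land p1 \land p4) \lor (p1 \land \lnot \lnot p4) \lor p3   (double negation)
= (p2 \land (\lnot p1 \lor \lnot p4)) \lor (\lnot p2 \land p1 \land p4) \lor (p1 \land p4) \lor p3   (double negation)
= (p2 \land \lnot p1) \lor (p2 \land \lnot p4) \lor (\lnot p2 \land p1 \land p4) \lor (p1 \land p4) \lor p3   (distribute \land over \lor)
= (p2 \land \lnot p1) \lor (p2 \land \lnot p4) \lor (p1 \land p4) \lor p3   (simplify)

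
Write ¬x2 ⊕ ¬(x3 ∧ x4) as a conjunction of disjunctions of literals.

¬x2 ⊕ ¬(x3 ∧ x4)
≡ (¬x2 ∨ ¬(x3 ∧ x4)) ∧ ¬(¬x2 ∧ ¬(x3 ∧ x4))   (expand ⊕)
≡ (¬x2 ∨ ¬x3 ∨ ¬x4) ∧ ¬(¬x2 ∧ ¬(x3 ∧ x4))   (De Morgan)
≡ (¬x2 ∨ ¬x3 ∨ ¬x4) ∧ (¬¬x2 ∨ ¬¬(x3 ∧ x4))   (De Morgan)
≡ (¬x2 ∨ ¬x3 ∨ ¬x4) ∧ (x2 ∨ ¬¬(x3 ∧ x4))   (double negation)
≡ (¬x2 ∨ ¬x3 ∨ ¬x4) ∧ (x2 ∨ (x3 ∧ x4))   (double negation)
≡ (¬x2 ∨ ¬x3 ∨ ¬x4) ∧ (x2 ∨ x3) ∧ (x2 ∨ x4)   (distribute ∨ over ∧)

(¬x2 ∨ ¬x3 ∨ ¬x4) ∧ (x2 ∨ x3) ∧ (x2 ∨ x4)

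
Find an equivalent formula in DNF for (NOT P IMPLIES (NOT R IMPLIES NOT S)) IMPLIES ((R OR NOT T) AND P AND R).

(NOT P IMPLIES (NOT R IMPLIES NOT S)) IMPLIES ((R OR NOT T) AND P AND R)
≡ NOT (NOT P IMPLIES (NOT R IMPLIES NOT S)) OR ((R OR NOT T) AND P AND R)   [eliminate IMPLIES]
≡ NOT (NOT NOT P OR (NOT R IMPLIES NOT S)) OR ((R OR NOT T) AND P AND R)   [eliminate IMPLIES]
≡ NOT (NOT NOT P OR NOT NOT R OR NOT S) OR ((R OR NOT T) AND P AND R)   [eliminate IMPLIES]
≡ (NOT NOT NOT P AND NOT NOT NOT R AND NOT NOT S) OR ((R OR NOT T) AND P AND R)   [De Morgan]
≡ (NOT P AND NOT NOT NOT R AND NOT NOT S) OR ((R OR NOT T) AND P AND R)   [double negation]
≡ (NOT P AND NOT R AND NOT NOT S) OR ((R OR NOT T) AND P AND R)   [double negation]
≡ (NOT P AND NOT R AND S) OR ((R OR NOT T) AND P AND R)   [double negation]
≡ (NOT P AND NOT R AND S) OR (R AND P AND R) OR (NOT T AND P AND R)   [distribute AND over OR]
≡ (NOT P AND NOT R AND S) OR (R AND P)   [simplify]

(NOT P AND NOT R AND S) OR (R AND P)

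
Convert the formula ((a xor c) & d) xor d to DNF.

((a xor c) & d) xor d
⇔ ((a xor c) & d & ~d) | (~((a xor c) & d) & d)
⇔ (((a & ~c) | (~a & c)) & d & ~d) | (~((a xor c) & d) & d)
⇔ (((a & ~c) | (~a & c)) & d & ~d) | (~(((a & ~c) | (~a & c)) & d) & d)
⇔ (((a & ~c) | (~a & c)) & d & ~d) | ((~((a & ~c) | (~a & c)) | ~d) & d)
⇔ (((a & ~c) | (~a & c)) & d & ~d) | (((~(a & ~c) & ~(~a & c)) | ~d) & d)
⇔ (((a & ~c) | (~a & c)) & d & ~d) | ((((~a | ~~c) & ~(~a & c)) | ~d) & d)
⇔ (((a & ~c) | (~a & c)) & d & ~d) | ((((~a | c) & ~(~a & c)) | ~d) & d)
⇔ (((a & ~c) | (~a & c)) & d & ~d) | ((((~a | c) & (~~a | ~c)) | ~d) & d)
⇔ (((a & ~c) | (~a & c)) & d & ~d) | ((((~a | c) & (a | ~c)) | ~d) & d)
⇔ (a & ~c & d & ~d) | (~a & c & d & ~d) | (~a & a & d) | (~a & ~c & d) | (c & a & d) | (c & ~c & d) | (~d & d)
⇔ (~a & ~c & d) | (c & a & d)

(~a & ~c & d) | (c & a & d)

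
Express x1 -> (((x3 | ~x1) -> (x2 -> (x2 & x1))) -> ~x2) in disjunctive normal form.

x1 -> (((x3 | ~x1) -> (x2 -> (x2 & x1))) -> ~x2)
⇔ ~x1 | (((x3 | ~x1) -> (x2 -> (x2 & x1))) -> ~x2)   — eliminate ->
⇔ ~x1 | ~((x3 | ~x1) -> (x2 -> (x2 & x1))) | ~x2   — eliminate ->
⇔ ~x1 | ~(~(x3 | ~x1) | (x2 -> (x2 & x1))) | ~x2   — eliminate ->
⇔ ~x1 | ~(~(x3 | ~x1) | ~x2 | (x2 & x1)) | ~x2   — eliminate ->
⇔ ~x1 | (~~(x3 | ~x1) & ~~x2 & ~(x2 & x1)) | ~x2   — De Morgan
⇔ ~x1 | ((x3 | ~x1) & ~~x2 & ~(x2 & x1)) | ~x2   — double negation
⇔ ~x1 | ((x3 | ~x1) & x2 & ~(x2 & x1)) | ~x2   — double negation
⇔ ~x1 | ((x3 | ~x1) & x2 & (~x2 | ~x1)) | ~x2   — De Morgan
⇔ ~x1 | (x3 & x2 & ~x2) | (x3 & x2 & ~x1) | (~x1 & x2 & ~x2) | (~x1 & x2 & ~x1) | ~x2   — distribute & over |
⇔ ~x1 | ~x2   — simplify

~x1 | ~x2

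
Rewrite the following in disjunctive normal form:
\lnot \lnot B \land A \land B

\lnot \lnot B \land A \land B
⇔ B \land A \land B   — double negation
⇔ B \land A   — simplify

B \land A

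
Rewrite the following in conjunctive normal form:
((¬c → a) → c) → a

(c ∨ a) ∧ (¬c ∨ a)

((¬c → a) → c) → a
≡ ¬((¬c → a) → c) ∨ a   [eliminate →]
≡ ¬(¬(¬c → a) ∨ c) ∨ a   [eliminate →]
≡ ¬(¬(¬¬c ∨ a) ∨ c) ∨ a   [eliminate →]
≡ (¬¬(¬¬c ∨ a) ∧ ¬c) ∨ a   [De Morgan]
≡ ((¬¬c ∨ a) ∧ ¬c) ∨ a   [double negation]
≡ ((c ∨ a) ∧ ¬c) ∨ a   [double negation]
≡ (c ∨ a ∨ a) ∧ (¬c ∨ a)   [distribute ∨ over ∧]
≡ (c ∨ a) ∧ (¬c ∨ a)   [simplify]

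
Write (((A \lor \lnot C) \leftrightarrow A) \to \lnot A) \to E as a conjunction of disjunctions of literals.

A \lor E

(((A \lor \lnot C) \leftrightarrow A) \to \lnot A) \to E
⇔ \lnot (((A \lor \lnot C) \leftrightarrow A) \to \lnot A) \lor E
⇔ \lnot (\lnot ((A \lor \lnot C) \leftrightarrow A) \lor \lnot A) \lor E
⇔ \lnot (\lnot (((A \lor \lnot C) \to A) \land (A \to (A \lor \lnot C))) \lor \lnot A) \lor E
⇔ \lnot (\lnot ((\lnot (A \lor \lnot C) \lor A) \land (A \to (A \lor \lnot C))) \lor \lnot A) \lor E
⇔ \lnot (\lnot ((\lnot (A \lor \lnot C) \lor A) \land (\lnot A \lor A \lor \lnot C)) \lor \lnot A) \lor E
⇔ (\lnot \lnot ((\lnot (A \lor \lnot C) \lor A) \land (\lnot A \lor A \lor \lnot C)) \land \lnot \lnot A) \lor E
⇔ ((\lnot (A \lor \lnot C) \lor A) \land (\lnot A \lor A \lor \lnot C) \land \lnot \lnot A) \lor E
⇔ (((\lnot A \land \lnot \lnot C) \lor A) \land (\lnot A \lor A \lor \lnot C) \land \lnot \lnot A) \lor E
⇔ (((\lnot A \land C) \lor A) \land (\lnot A \lor A \lor \lnot C) \land \lnot \lnot A) \lor E
⇔ (((\lnot A \land C) \lor A) \land (\lnot A \lor A \lor \lnot C) \land A) \lor E
⇔ (\lnot A \lor A \lor E) \land (C \lor A \lor E) \land (\lnot A \lor A \lor \lnot C \lor E) \land (A \lor E)
⇔ A \lor E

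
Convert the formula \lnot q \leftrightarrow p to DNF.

(q \land \lnot p) \lor (p \land \lnot q)

\lnot q \leftrightarrow p
= (\lnot q \to p) \land (p \to \lnot q)   [eliminate \leftrightarrow]
= (\lnot \lnot q \lor p) \land (p \to \lnot q)   [eliminate \to]
= (\lnot \lnot q \lor p) \land (\lnot p \lor \lnot q)   [eliminate \to]
= (q \lor p) \land (\lnot p \lor \lnot q)   [double negation]
= (q \land \lnot p) \lor (q \land \lnot q) \lor (p \land \lnot p) \lor (p \land \lnot q)   [distribute \land over \lor]
= (q \land \lnot p) \lor (p \land \lnot q)   [simplify]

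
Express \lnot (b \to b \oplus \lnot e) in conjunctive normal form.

\lnot (b \to b \oplus \lnot e)
⇔ \lnot (\lnot b \lor (b \oplus \lnot e))   (eliminate \to)
⇔ \lnot (\lnot b \lor (b \lor \lnot e) \land \lnot (b \land \lnot e))   (expand \oplus)
⇔ \lnot \lnot b \land \lnot ((b \lor \lnot e) \land \lnot (b \land \lnot e))   (De Morgan)
⇔ b \land \lnot ((b \lor \lnot e) \land \lnot (b \land \lnot e))   (double negation)
⇔ b \land (\lnot (b \lor \lnot e) \lor \lnot \lnot (b \land \lnot e))   (De Morgan)
⇔ b \land (\lnot b \land \lnot \lnot e \lor \lnot \lnot (b \land \lnot e))   (De Morgan)
⇔ b \land (\lnot b \land e \lor \lnot \lnot (b \land \lnot e))   (double negation)
⇔ b \land (\lnot b \land e \lor b \land \lnot e)   (double negation)
⇔ b \land (\lnot b \lor b) \land (\lnot b \lor \lnot e) \land (e \lor b) \land (e \lor \lnot e)   (distribute \lor over \land)
⇔ b \land (\lnot b \lor \lnot e)   (simplify)

b \land (\lnot b \lor \lnot e)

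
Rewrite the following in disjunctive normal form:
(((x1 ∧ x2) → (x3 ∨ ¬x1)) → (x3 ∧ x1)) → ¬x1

¬x1 ∨ (¬x2 ∧ ¬x3)

(((x1 ∧ x2) → (x3 ∨ ¬x1)) → (x3 ∧ x1)) → ¬x1
≡ ¬(((x1 ∧ x2) → (x3 ∨ ¬x1)) → (x3 ∧ x1)) ∨ ¬x1
≡ ¬(¬((x1 ∧ x2) → (x3 ∨ ¬x1)) ∨ (x3 ∧ x1)) ∨ ¬x1
≡ ¬(¬(¬(x1 ∧ x2) ∨ x3 ∨ ¬x1) ∨ (x3 ∧ x1)) ∨ ¬x1
≡ (¬¬(¬(x1 ∧ x2) ∨ x3 ∨ ¬x1) ∧ ¬(x3 ∧ x1)) ∨ ¬x1
≡ ((¬(x1 ∧ x2) ∨ x3 ∨ ¬x1) ∧ ¬(x3 ∧ x1)) ∨ ¬x1
≡ ((¬x1 ∨ ¬x2 ∨ x3 ∨ ¬x1) ∧ ¬(x3 ∧ x1)) ∨ ¬x1
≡ ((¬x1 ∨ ¬x2 ∨ x3 ∨ ¬x1) ∧ (¬x3 ∨ ¬x1)) ∨ ¬x1
≡ (¬x1 ∧ ¬x3) ∨ (¬x1 ∧ ¬x1) ∨ (¬x2 ∧ ¬x3) ∨ (¬x2 ∧ ¬x1) ∨ (x3 ∧ ¬x3) ∨ (x3 ∧ ¬x1) ∨ (¬x1 ∧ ¬x3) ∨ (¬x1 ∧ ¬x1) ∨ ¬x1
≡ ¬x1 ∨ (¬x2 ∧ ¬x3)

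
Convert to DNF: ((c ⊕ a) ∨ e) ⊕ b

((c ⊕ a) ∨ e) ⊕ b
⇔ (((c ⊕ a) ∨ e) ∧ ¬b) ∨ (¬((c ⊕ a) ∨ e) ∧ b)   [expand ⊕]
⇔ (((c ∧ ¬a) ∨ (¬c ∧ a) ∨ e) ∧ ¬b) ∨ (¬((c ⊕ a) ∨ e) ∧ b)   [expand ⊕]
⇔ (((c ∧ ¬a) ∨ (¬c ∧ a) ∨ e) ∧ ¬b) ∨ (¬((c ∧ ¬a) ∨ (¬c ∧ a) ∨ e) ∧ b)   [expand ⊕]
⇔ (((c ∧ ¬a) ∨ (¬c ∧ a) ∨ e) ∧ ¬b) ∨ (¬(c ∧ ¬a) ∧ ¬(¬c ∧ a) ∧ ¬e ∧ b)   [De Morgan]
⇔ (((c ∧ ¬a) ∨ (¬c ∧ a) ∨ e) ∧ ¬b) ∨ ((¬c ∨ ¬¬a) ∧ ¬(¬c ∧ a) ∧ ¬e ∧ b)   [De Morgan]
⇔ (((c ∧ ¬a) ∨ (¬c ∧ a) ∨ e) ∧ ¬b) ∨ ((¬c ∨ a) ∧ ¬(¬c ∧ a) ∧ ¬e ∧ b)   [double negation]
⇔ (((c ∧ ¬a) ∨ (¬c ∧ a) ∨ e) ∧ ¬b) ∨ ((¬c ∨ a) ∧ (¬¬c ∨ ¬a) ∧ ¬e ∧ b)   [De Morgan]
⇔ (((c ∧ ¬a) ∨ (¬c ∧ a) ∨ e) ∧ ¬b) ∨ ((¬c ∨ a) ∧ (c ∨ ¬a) ∧ ¬e ∧ b)   [double negation]
⇔ (c ∧ ¬a ∧ ¬b) ∨ (¬c ∧ a ∧ ¬b) ∨ (e ∧ ¬b) ∨ (¬c ∧ c ∧ ¬e ∧ b) ∨ (¬c ∧ ¬a ∧ ¬e ∧ b) ∨ (a ∧ c ∧ ¬e ∧ b) ∨ (a ∧ ¬a ∧ ¬e ∧ b)   [distribute ∧ over ∨]
⇔ (c ∧ ¬a ∧ ¬b) ∨ (¬c ∧ a ∧ ¬b) ∨ (e ∧ ¬b) ∨ (¬c ∧ ¬a ∧ ¬e ∧ b) ∨ (a ∧ c ∧ ¬e ∧ b)   [simplify]

(c ∧ ¬a ∧ ¬b) ∨ (¬c ∧ a ∧ ¬b) ∨ (e ∧ ¬b) ∨ (¬c ∧ ¬a ∧ ¬e ∧ b) ∨ (a ∧ c ∧ ¬e ∧ b)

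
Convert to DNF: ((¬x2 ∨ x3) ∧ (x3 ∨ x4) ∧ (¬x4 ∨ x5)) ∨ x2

((¬x2 ∨ x3) ∧ (x3 ∨ x4) ∧ (¬x4 ∨ x5)) ∨ x2
≡ (¬x2 ∧ x3 ∧ ¬x4) ∨ (¬x2 ∧ x3 ∧ x5) ∨ (¬x2 ∧ x4 ∧ ¬x4) ∨ (¬x2 ∧ x4 ∧ x5) ∨ (x3 ∧ x3 ∧ ¬x4) ∨ (x3 ∧ x3 ∧ x5) ∨ (x3 ∧ x4 ∧ ¬x4) ∨ (x3 ∧ x4 ∧ x5) ∨ x2   [distribute ∧ over ∨]
≡ (¬x2 ∧ x4 ∧ x5) ∨ (x3 ∧ ¬x4) ∨ (x3 ∧ x5) ∨ x2   [simplify]

(¬x2 ∧ x4 ∧ x5) ∨ (x3 ∧ ¬x4) ∨ (x3 ∧ x5) ∨ x2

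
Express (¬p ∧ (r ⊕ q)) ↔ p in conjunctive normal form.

(p ∨ ¬r ∨ q) ∧ (p ∨ ¬q ∨ r) ∧ ¬p

(¬p ∧ (r ⊕ q)) ↔ p
≡ ((¬p ∧ (r ⊕ q)) → p) ∧ (p → (¬p ∧ (r ⊕ q)))   [eliminate ↔]
≡ (¬(¬p ∧ (r ⊕ q)) ∨ p) ∧ (p → (¬p ∧ (r ⊕ q)))   [eliminate →]
≡ (¬(¬p ∧ (r ∨ q) ∧ ¬(r ∧ q)) ∨ p) ∧ (p → (¬p ∧ (r ⊕ q)))   [expand ⊕]
≡ (¬(¬p ∧ (r ∨ q) ∧ ¬(r ∧ q)) ∨ p) ∧ (¬p ∨ (¬p ∧ (r ⊕ q)))   [eliminate →]
≡ (¬(¬p ∧ (r ∨ q) ∧ ¬(r ∧ q)) ∨ p) ∧ (¬p ∨ (¬p ∧ (r ∨ q) ∧ ¬(r ∧ q)))   [expand ⊕]
≡ (¬¬p ∨ ¬(r ∨ q) ∨ ¬¬(r ∧ q) ∨ p) ∧ (¬p ∨ (¬p ∧ (r ∨ q) ∧ ¬(r ∧ q)))   [De Morgan]
≡ (p ∨ ¬(r ∨ q) ∨ ¬¬(r ∧ q) ∨ p) ∧ (¬p ∨ (¬p ∧ (r ∨ q) ∧ ¬(r ∧ q)))   [double negation]
≡ (p ∨ (¬r ∧ ¬q) ∨ ¬¬(r ∧ q) ∨ p) ∧ (¬p ∨ (¬p ∧ (r ∨ q) ∧ ¬(r ∧ q)))   [De Morgan]
≡ (p ∨ (¬r ∧ ¬q) ∨ (r ∧ q) ∨ p) ∧ (¬p ∨ (¬p ∧ (r ∨ q) ∧ ¬(r ∧ q)))   [double negation]
≡ (p ∨ (¬r ∧ ¬q) ∨ (r ∧ q) ∨ p) ∧ (¬p ∨ (¬p ∧ (r ∨ q) ∧ (¬r ∨ ¬q)))   [De Morgan]
≡ (p ∨ ¬r ∨ r ∨ p) ∧ (p ∨ ¬r ∨ q ∨ p) ∧ (p ∨ ¬q ∨ r ∨ p) ∧ (p ∨ ¬q ∨ q ∨ p) ∧ (¬p ∨ ¬p) ∧ (¬p ∨ r ∨ q) ∧ (¬p ∨ ¬r ∨ ¬q)   [distribute ∨ over ∧]
≡ (p ∨ ¬r ∨ q) ∧ (p ∨ ¬q ∨ r) ∧ ¬p   [simplify]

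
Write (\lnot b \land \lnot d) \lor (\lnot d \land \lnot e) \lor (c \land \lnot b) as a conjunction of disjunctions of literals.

(\lnot b \land \lnot d) \lor (\lnot d \land \lnot e) \lor (c \land \lnot b)
= (\lnot b \lor \lnot d \lor c) \land (\lnot b \lor \lnot d \lor \lnot b) \land (\lnot b \lor \lnot e \lor c) \land (\lnot b \lor \lnot e \lor \lnot b) \land (\lnot d \lor \lnot d \lor c) \land (\lnot d \lor \lnot d \lor \lnot b) \land (\lnot d \lor \lnot e \lor c) \land (\lnot d \lor \lnot e \lor \lnot b)   [distribute \lor over \land]
= (\lnot b \lor \lnot d) \land (\lnot b \lor \lnot e) \land (\lnot d \lor c)   [simplify]

(\lnot b \lor \lnot d) \land (\lnot b \lor \lnot e) \land (\lnot d \lor c)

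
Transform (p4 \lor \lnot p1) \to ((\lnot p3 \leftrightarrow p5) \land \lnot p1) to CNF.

(\lnot p4 \lor p3 \lor p5) \land (\lnot p4 \lor \lnot p5 \lor \lnot p3) \land (\lnot p4 \lor \lnot p1) \land (p1 \lor p3 \lor p5) \land (p1 \lor \lnot p5 \lor \lnot p3)

(p4 \lor \lnot p1) \to ((\lnot p3 \leftrightarrow p5) \land \lnot p1)
≡ \lnot (p4 \lor \lnot p1) \lor ((\lnot p3 \leftrightarrow p5) \land \lnot p1)   [eliminate \to]
≡ \lnot (p4 \lor \lnot p1) \lor ((\lnot p3 \to p5) \land (p5 \to \lnot p3) \land \lnot p1)   [eliminate \leftrightarrow]
≡ \lnot (p4 \lor \lnot p1) \lor ((\lnot \lnot p3 \lor p5) \land (p5 \to \lnot p3) \land \lnot p1)   [eliminate \to]
≡ \lnot (p4 \lor \lnot p1) \lor ((\lnot \lnot p3 \lor p5) \land (\lnot p5 \lor \lnot p3) \land \lnot p1)   [eliminate \to]
≡ (\lnot p4 \land \lnot \lnot p1) \lor ((\lnot \lnot p3 \lor p5) \land (\lnot p5 \lor \lnot p3) \land \lnot p1)   [De Morgan]
≡ (\lnot p4 \land p1) \lor ((\lnot \lnot p3 \lor p5) \land (\lnot p5 \lor \lnot p3) \land \lnot p1)   [double negation]
≡ (\lnot p4 \land p1) \lor ((p3 \lor p5) \land (\lnot p5 \lor \lnot p3) \land \lnot p1)   [double negation]
≡ (\lnot p4 \lor p3 \lor p5) \land (\lnot p4 \lor \lnot p5 \lor \lnot p3) \land (\lnot p4 \lor \lnot p1) \land (p1 \lor p3 \lor p5) \land (p1 \lor \lnot p5 \lor \lnot p3) \land (p1 \lor \lnot p1)   [distribute \lor over \land]
≡ (\lnot p4 \lor p3 \lor p5) \land (\lnot p4 \lor \lnot p5 \lor \lnot p3) \land (\lnot p4 \lor \lnot p1) \land (p1 \lor p3 \lor p5) \land (p1 \lor \lnot p5 \lor \lnot p3)   [simplify]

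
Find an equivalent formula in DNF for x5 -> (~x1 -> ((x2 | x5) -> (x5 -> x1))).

~x5 | x1

x5 -> (~x1 -> ((x2 | x5) -> (x5 -> x1)))
≡ ~x5 | (~x1 -> ((x2 | x5) -> (x5 -> x1)))   (eliminate ->)
≡ ~x5 | ~~x1 | ((x2 | x5) -> (x5 -> x1))   (eliminate ->)
≡ ~x5 | ~~x1 | ~(x2 | x5) | (x5 -> x1)   (eliminate ->)
≡ ~x5 | ~~x1 | ~(x2 | x5) | ~x5 | x1   (eliminate ->)
≡ ~x5 | x1 | ~(x2 | x5) | ~x5 | x1   (double negation)
≡ ~x5 | x1 | (~x2 & ~x5) | ~x5 | x1   (De Morgan)
≡ ~x5 | x1   (simplify)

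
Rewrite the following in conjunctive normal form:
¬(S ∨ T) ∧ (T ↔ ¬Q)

¬(S ∨ T) ∧ (T ↔ ¬Q)
⇔ ¬(S ∨ T) ∧ (T → ¬Q) ∧ (¬Q → T)   [eliminate ↔]
⇔ ¬(S ∨ T) ∧ (¬T ∨ ¬Q) ∧ (¬Q → T)   [eliminate →]
⇔ ¬(S ∨ T) ∧ (¬T ∨ ¬Q) ∧ (¬¬Q ∨ T)   [eliminate →]
⇔ ¬S ∧ ¬T ∧ (¬T ∨ ¬Q) ∧ (¬¬Q ∨ T)   [De Morgan]
⇔ ¬S ∧ ¬T ∧ (¬T ∨ ¬Q) ∧ (Q ∨ T)   [double negation]
⇔ ¬S ∧ ¬T ∧ (Q ∨ T)   [simplify]

¬S ∧ ¬T ∧ (Q ∨ T)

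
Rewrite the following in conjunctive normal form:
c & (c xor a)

c & (~c | ~a)

c & (c xor a)
≡ c & (c | a) & ~(c & a)   — expand xor
≡ c & (c | a) & (~c | ~a)   — De Morgan
≡ c & (~c | ~a)   — simplify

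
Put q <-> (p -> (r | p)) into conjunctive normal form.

q <-> (p -> (r | p))
≡ (q -> (p -> (r | p))) & ((p -> (r | p)) -> q)   — eliminate <->
≡ (~q | (p -> (r | p))) & ((p -> (r | p)) -> q)   — eliminate ->
≡ (~q | ~p | r | p) & ((p -> (r | p)) -> q)   — eliminate ->
≡ (~q | ~p | r | p) & (~(p -> (r | p)) | q)   — eliminate ->
≡ (~q | ~p | r | p) & (~(~p | r | p) | q)   — eliminate ->
≡ (~q | ~p | r | p) & ((~~p & ~r & ~p) | q)   — De Morgan
≡ (~q | ~p | r | p) & ((p & ~r & ~p) | q)   — double negation
≡ (~q | ~p | r | p) & (p | q) & (~r | q) & (~p | q)   — distribute | over &
≡ (p | q) & (~r | q) & (~p | q)   — simplify

(p | q) & (~r | q) & (~p | q)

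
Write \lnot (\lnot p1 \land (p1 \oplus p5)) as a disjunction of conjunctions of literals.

\lnot (\lnot p1 \land (p1 \oplus p5))
≡ \lnot (\lnot p1 \land ((p1 \land \lnot p5) \lor (\lnot p1 \land p5)))   [expand \oplus]
≡ \lnot \lnot p1 \lor \lnot ((p1 \land \lnot p5) \lor (\lnot p1 \land p5))   [De Morgan]
≡ p1 \lor \lnot ((p1 \land \lnot p5) \lor (\lnot p1 \land p5))   [double negation]
≡ p1 \lor (\lnot (p1 \land \lnot p5) \land \lnot (\lnot p1 \land p5))   [De Morgan]
≡ p1 \lor ((\lnot p1 \lor \lnot \lnot p5) \land \lnot (\lnot p1 \land p5))   [De Morgan]
≡ p1 \lor ((\lnot p1 \lor p5) \land \lnot (\lnot p1 \land p5))   [double negation]
≡ p1 \lor ((\lnot p1 \lor p5) \land (\lnot \lnot p1 \lor \lnot p5))   [De Morgan]
≡ p1 \lor ((\lnot p1 \lor p5) \land (p1 \lor \lnot p5))   [double negation]
≡ p1 \lor (\lnot p1 \land p1) \lor (\lnot p1 \land \lnot p5) \lor (p5 \land p1) \lor (p5 \land \lnot p5)   [distribute \land over \lor]
≡ p1 \lor (\lnot p1 \land \lnot p5)   [simplify]

p1 \lor (\lnot p1 \land \lnot p5)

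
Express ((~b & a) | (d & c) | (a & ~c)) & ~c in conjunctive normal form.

(a | d) & (a | c) & ~c

((~b & a) | (d & c) | (a & ~c)) & ~c
= (~b | d | a) & (~b | d | ~c) & (~b | c | a) & (~b | c | ~c) & (a | d | a) & (a | d | ~c) & (a | c | a) & (a | c | ~c) & ~c   (distribute | over &)
= (a | d) & (a | c) & ~c   (simplify)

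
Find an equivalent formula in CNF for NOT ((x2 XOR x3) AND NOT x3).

NOT ((x2 XOR x3) AND NOT x3)
≡ NOT ((x2 OR x3) AND NOT (x2 AND x3) AND NOT x3)   (expand XOR)
≡ NOT (x2 OR x3) OR NOT NOT (x2 AND x3) OR NOT NOT x3   (De Morgan)
≡ (NOT x2 AND NOT x3) OR NOT NOT (x2 AND x3) OR NOT NOT x3   (De Morgan)
≡ (NOT x2 AND NOT x3) OR (x2 AND x3) OR NOT NOT x3   (double negation)
≡ (NOT x2 AND NOT x3) OR (x2 AND x3) OR x3   (double negation)
≡ (NOT x2 OR x2 OR x3) AND (NOT x2 OR x3 OR x3) AND (NOT x3 OR x2 OR x3) AND (NOT x3 OR x3 OR x3)   (distribute OR over AND)
≡ NOT x2 OR x3   (simplify)

NOT x2 OR x3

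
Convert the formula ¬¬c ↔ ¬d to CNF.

¬¬c ↔ ¬d
⇔ (¬¬c → ¬d) ∧ (¬d → ¬¬c)   [eliminate ↔]
⇔ (¬¬¬c ∨ ¬d) ∧ (¬d → ¬¬c)   [eliminate →]
⇔ (¬¬¬c ∨ ¬d) ∧ (¬¬d ∨ ¬¬c)   [eliminate →]
⇔ (¬c ∨ ¬d) ∧ (¬¬d ∨ ¬¬c)   [double negation]
⇔ (¬c ∨ ¬d) ∧ (d ∨ ¬¬c)   [double negation]
⇔ (¬c ∨ ¬d) ∧ (d ∨ c)   [double negation]

(¬c ∨ ¬d) ∧ (d ∨ c)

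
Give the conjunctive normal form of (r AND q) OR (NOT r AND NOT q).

(r OR NOT q) AND (q OR NOT r)

(r AND q) OR (NOT r AND NOT q)
⇔ (r OR NOT r) AND (r OR NOT q) AND (q OR NOT r) AND (q OR NOT q)   [distribute OR over AND]
⇔ (r OR NOT q) AND (q OR NOT r)   [simplify]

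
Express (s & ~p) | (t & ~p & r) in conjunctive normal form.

(s | t) & (s | r) & ~p

(s & ~p) | (t & ~p & r)
= (s | t) & (s | ~p) & (s | r) & (~p | t) & (~p | ~p) & (~p | r)   — distribute | over &
= (s | t) & (s | r) & ~p   — simplify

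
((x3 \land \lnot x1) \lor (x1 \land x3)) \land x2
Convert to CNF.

((x3 \land \lnot x1) \lor (x1 \land x3)) \land x2
⇔ (x3 \lor x1) \land (x3 \lor x3) \land (\lnot x1 \lor x1) \land (\lnot x1 \lor x3) \land x2   [distribute \lor over \land]
⇔ x3 \land x2   [simplify]

x3 \land x2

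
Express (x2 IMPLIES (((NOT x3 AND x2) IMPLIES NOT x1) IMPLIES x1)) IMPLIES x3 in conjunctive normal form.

(x2 OR x3) AND (NOT x1 OR x3)

(x2 IMPLIES (((NOT x3 AND x2) IMPLIES NOT x1) IMPLIES x1)) IMPLIES x3
≡ NOT (x2 IMPLIES (((NOT x3 AND x2) IMPLIES NOT x1) IMPLIES x1)) OR x3   [eliminate IMPLIES]
≡ NOT (NOT x2 OR (((NOT x3 AND x2) IMPLIES NOT x1) IMPLIES x1)) OR x3   [eliminate IMPLIES]
≡ NOT (NOT x2 OR NOT ((NOT x3 AND x2) IMPLIES NOT x1) OR x1) OR x3   [eliminate IMPLIES]
≡ NOT (NOT x2 OR NOT (NOT (NOT x3 AND x2) OR NOT x1) OR x1) OR x3   [eliminate IMPLIES]
≡ (NOT NOT x2 AND NOT NOT (NOT (NOT x3 AND x2) OR NOT x1) AND NOT x1) OR x3   [De Morgan]
≡ (x2 AND NOT NOT (NOT (NOT x3 AND x2) OR NOT x1) AND NOT x1) OR x3   [double negation]
≡ (x2 AND (NOT (NOT x3 AND x2) OR NOT x1) AND NOT x1) OR x3   [double negation]
≡ (x2 AND (NOT NOT x3 OR NOT x2 OR NOT x1) AND NOT x1) OR x3   [De Morgan]
≡ (x2 AND (x3 OR NOT x2 OR NOT x1) AND NOT x1) OR x3   [double negation]
≡ (x2 OR x3) AND (x3 OR NOT x2 OR NOT x1 OR x3) AND (NOT x1 OR x3)   [distribute OR over AND]
≡ (x2 OR x3) AND (NOT x1 OR x3)   [simplify]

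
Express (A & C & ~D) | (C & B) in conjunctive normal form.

(A | B) & C & (~D | B)

(A & C & ~D) | (C & B)
≡ (A | C) & (A | B) & (C | C) & (C | B) & (~D | C) & (~D | B)   [distribute | over &]
≡ (A | B) & C & (~D | B)   [simplify]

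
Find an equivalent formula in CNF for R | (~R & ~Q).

R | (~R & ~Q)
= (R | ~R) & (R | ~Q)   — distribute | over &
= R | ~Q   — simplify

R | ~Q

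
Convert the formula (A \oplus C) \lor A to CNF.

(A \oplus C) \lor A
= ((A \lor C) \land \lnot (A \land C)) \lor A   [expand \oplus]
= ((A \lor C) \land (\lnot A \lor \lnot C)) \lor A   [De Morgan]
= (A \lor C \lor A) \land (\lnot A \lor \lnot C \lor A)   [distribute \lor over \land]
= A \lor C   [simplify]

A \lor C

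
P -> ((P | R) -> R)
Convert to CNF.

P -> ((P | R) -> R)
= ~P | ((P | R) -> R)   (eliminate ->)
= ~P | ~(P | R) | R   (eliminate ->)
= ~P | (~P & ~R) | R   (De Morgan)
= (~P | ~P | R) & (~P | ~R | R)   (distribute | over &)
= ~P | R   (simplify)

~P | R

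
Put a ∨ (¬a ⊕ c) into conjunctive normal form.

a ∨ ¬c

a ∨ (¬a ⊕ c)
≡ a ∨ ((¬a ∨ c) ∧ ¬(¬a ∧ c))   — expand ⊕
≡ a ∨ ((¬a ∨ c) ∧ (¬¬a ∨ ¬c))   — De Morgan
≡ a ∨ ((¬a ∨ c) ∧ (a ∨ ¬c))   — double negation
≡ (a ∨ ¬a ∨ c) ∧ (a ∨ a ∨ ¬c)   — distribute ∨ over ∧
≡ a ∨ ¬c   — simplify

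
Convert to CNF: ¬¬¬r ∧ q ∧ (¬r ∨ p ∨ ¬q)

¬¬¬r ∧ q ∧ (¬r ∨ p ∨ ¬q)
= ¬r ∧ q ∧ (¬r ∨ p ∨ ¬q)   (double negation)
= ¬r ∧ q   (simplify)

¬r ∧ q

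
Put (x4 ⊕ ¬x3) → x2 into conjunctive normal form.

(x4 ⊕ ¬x3) → x2
⇔ ¬(x4 ⊕ ¬x3) ∨ x2   [eliminate →]
⇔ ¬((x4 ∨ ¬x3) ∧ ¬(x4 ∧ ¬x3)) ∨ x2   [expand ⊕]
⇔ ¬(x4 ∨ ¬x3) ∨ ¬¬(x4 ∧ ¬x3) ∨ x2   [De Morgan]
⇔ (¬x4 ∧ ¬¬x3) ∨ ¬¬(x4 ∧ ¬x3) ∨ x2   [De Morgan]
⇔ (¬x4 ∧ x3) ∨ ¬¬(x4 ∧ ¬x3) ∨ x2   [double negation]
⇔ (¬x4 ∧ x3) ∨ (x4 ∧ ¬x3) ∨ x2   [double negation]
⇔ (¬x4 ∨ x4 ∨ x2) ∧ (¬x4 ∨ ¬x3 ∨ x2) ∧ (x3 ∨ x4 ∨ x2) ∧ (x3 ∨ ¬x3 ∨ x2)   [distribute ∨ over ∧]
⇔ (¬x4 ∨ ¬x3 ∨ x2) ∧ (x3 ∨ x4 ∨ x2)   [simplify]

(¬x4 ∨ ¬x3 ∨ x2) ∧ (x3 ∨ x4 ∨ x2)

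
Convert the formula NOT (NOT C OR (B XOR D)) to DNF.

NOT (NOT C OR (B XOR D))
⇔ NOT (NOT C OR (B AND NOT D) OR (NOT B AND D))
⇔ NOT NOT C AND NOT (B AND NOT D) AND NOT (NOT B AND D)
⇔ C AND NOT (B AND NOT D) AND NOT (NOT B AND D)
⇔ C AND (NOT B OR NOT NOT D) AND NOT (NOT B AND D)
⇔ C AND (NOT B OR D) AND NOT (NOT B AND D)
⇔ C AND (NOT B OR D) AND (NOT NOT B OR NOT D)
⇔ C AND (NOT B OR D) AND (B OR NOT D)
⇔ (C AND NOT B AND B) OR (C AND NOT B AND NOT D) OR (C AND D AND B) OR (C AND D AND NOT D)
⇔ (C AND NOT B AND NOT D) OR (C AND D AND B)

(C AND NOT B AND NOT D) OR (C AND D AND B)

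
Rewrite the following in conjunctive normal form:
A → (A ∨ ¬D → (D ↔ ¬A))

A → (A ∨ ¬D → (D ↔ ¬A))
≡ ¬A ∨ (A ∨ ¬D → (D ↔ ¬A))   — eliminate →
≡ ¬A ∨ ¬(A ∨ ¬D) ∨ (D ↔ ¬A)   — eliminate →
≡ ¬A ∨ ¬(A ∨ ¬D) ∨ (D → ¬A) ∧ (¬A → D)   — eliminate ↔
≡ ¬A ∨ ¬(A ∨ ¬D) ∨ (¬D ∨ ¬A) ∧ (¬A → D)   — eliminate →
≡ ¬A ∨ ¬(A ∨ ¬D) ∨ (¬D ∨ ¬A) ∧ (¬¬A ∨ D)   — eliminate →
≡ ¬A ∨ ¬A ∧ ¬¬D ∨ (¬D ∨ ¬A) ∧ (¬¬A ∨ D)   — De Morgan
≡ ¬A ∨ ¬A ∧ D ∨ (¬D ∨ ¬A) ∧ (¬¬A ∨ D)   — double negation
≡ ¬A ∨ ¬A ∧ D ∨ (¬D ∨ ¬A) ∧ (A ∨ D)   — double negation
≡ (¬A ∨ ¬A ∨ ¬D ∨ ¬A) ∧ (¬A ∨ ¬A ∨ A ∨ D) ∧ (¬A ∨ D ∨ ¬D ∨ ¬A) ∧ (¬A ∨ D ∨ A ∨ D)   — distribute ∨ over ∧
≡ ¬A ∨ ¬D   — simplify

¬A ∨ ¬D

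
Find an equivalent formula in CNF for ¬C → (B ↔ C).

C ∨ ¬B

¬C → (B ↔ C)
≡ ¬¬C ∨ (B ↔ C)   [eliminate →]
≡ ¬¬C ∨ ((B → C) ∧ (C → B))   [eliminate ↔]
≡ ¬¬C ∨ ((¬B ∨ C) ∧ (C → B))   [eliminate →]
≡ ¬¬C ∨ ((¬B ∨ C) ∧ (¬C ∨ B))   [eliminate →]
≡ C ∨ ((¬B ∨ C) ∧ (¬C ∨ B))   [double negation]
≡ (C ∨ ¬B ∨ C) ∧ (C ∨ ¬C ∨ B)   [distribute ∨ over ∧]
≡ C ∨ ¬B   [simplify]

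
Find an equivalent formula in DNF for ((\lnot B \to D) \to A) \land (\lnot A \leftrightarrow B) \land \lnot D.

((\lnot B \to D) \to A) \land (\lnot A \leftrightarrow B) \land \lnot D
≡ (\lnot (\lnot B \to D) \lor A) \land (\lnot A \leftrightarrow B) \land \lnot D   [eliminate \to]
≡ (\lnot (\lnot \lnot B \lor D) \lor A) \land (\lnot A \leftrightarrow B) \land \lnot D   [eliminate \to]
≡ (\lnot (\lnot \lnot B \lor D) \lor A) \land (\lnot A \to B) \land (B \to \lnot A) \land \lnot D   [eliminate \leftrightarrow]
≡ (\lnot (\lnot \lnot B \lor D) \lor A) \land (\lnot \lnot A \lor B) \land (B \to \lnot A) \land \lnot D   [eliminate \to]
≡ (\lnot (\lnot \lnot B \lor D) \lor A) \land (\lnot \lnot A \lor B) \land (\lnot B \lor \lnot A) \land \lnot D   [eliminate \to]
≡ ((\lnot \lnot \lnot B \land \lnot D) \lor A) \land (\lnot \lnot A \lor B) \land (\lnot B \lor \lnot A) \land \lnot D   [De Morgan]
≡ ((\lnot B \land \lnot D) \lor A) \land (\lnot \lnot A \lor B) \land (\lnot B \lor \lnot A) \land \lnot D   [double negation]
≡ ((\lnot B \land \lnot D) \lor A) \land (A \lor B) \land (\lnot B \lor \lnot A) \land \lnot D   [double negation]
≡ (\lnot B \land \lnot D \land A \land \lnot B \land \lnot D) \lor (\lnot B \land \lnot D \land A \land \lnot A \land \lnot D) \lor (\lnot B \land \lnot D \land B \land \lnot B \land \lnot D) \lor (\lnot B \land \lnot D \land B \land \lnot A \land \lnot D) \lor (A \land A \land \lnot B \land \lnot D) \lor (A \land A \land \lnot A \land \lnot D) \lor (A \land B \land \lnot B \land \lnot D) \lor (A \land B \land \lnot A \land \lnot D)   [distribute \land over \lor]
≡ \lnot B \land \lnot D \land A   [simplify]

\lnot B \land \lnot D \land A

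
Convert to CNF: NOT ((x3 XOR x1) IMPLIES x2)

(x3 OR x1) AND (NOT x3 OR NOT x1) AND NOT x2

NOT ((x3 XOR x1) IMPLIES x2)
≡ NOT (NOT (x3 XOR x1) OR x2)
≡ NOT (NOT ((x3 OR x1) AND NOT (x3 AND x1)) OR x2)
≡ NOT NOT ((x3 OR x1) AND NOT (x3 AND x1)) AND NOT x2
≡ (x3 OR x1) AND NOT (x3 AND x1) AND NOT x2
≡ (x3 OR x1) AND (NOT x3 OR NOT x1) AND NOT x2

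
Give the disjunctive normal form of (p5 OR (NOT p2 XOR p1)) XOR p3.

(p5 AND NOT p3) OR (NOT p2 AND NOT p1 AND NOT p3) OR (p2 AND p1 AND NOT p3) OR (NOT p5 AND p2 AND NOT p1 AND p3) OR (NOT p5 AND p1 AND NOT p2 AND p3)

(p5 OR (NOT p2 XOR p1)) XOR p3
≡ ((p5 OR (NOT p2 XOR p1)) AND NOT p3) OR (NOT (p5 OR (NOT p2 XOR p1)) AND p3)   [expand XOR]
≡ ((p5 OR (NOT p2 AND NOT p1) OR (NOT NOT p2 AND p1)) AND NOT p3) OR (NOT (p5 OR (NOT p2 XOR p1)) AND p3)   [expand XOR]
≡ ((p5 OR (NOT p2 AND NOT p1) OR (NOT NOT p2 AND p1)) AND NOT p3) OR (NOT (p5 OR (NOT p2 AND NOT p1) OR (NOT NOT p2 AND p1)) AND p3)   [expand XOR]
≡ ((p5 OR (NOT p2 AND NOT p1) OR (p2 AND p1)) AND NOT p3) OR (NOT (p5 OR (NOT p2 AND NOT p1) OR (NOT NOT p2 AND p1)) AND p3)   [double negation]
≡ ((p5 OR (NOT p2 AND NOT p1) OR (p2 AND p1)) AND NOT p3) OR (NOT p5 AND NOT (NOT p2 AND NOT p1) AND NOT (NOT NOT p2 AND p1) AND p3)   [De Morgan]
≡ ((p5 OR (NOT p2 AND NOT p1) OR (p2 AND p1)) AND NOT p3) OR (NOT p5 AND (NOT NOT p2 OR NOT NOT p1) AND NOT (NOT NOT p2 AND p1) AND p3)   [De Morgan]
≡ ((p5 OR (NOT p2 AND NOT p1) OR (p2 AND p1)) AND NOT p3) OR (NOT p5 AND (p2 OR NOT NOT p1) AND NOT (NOT NOT p2 AND p1) AND p3)   [double negation]
≡ ((p5 OR (NOT p2 AND NOT p1) OR (p2 AND p1)) AND NOT p3) OR (NOT p5 AND (p2 OR p1) AND NOT (NOT NOT p2 AND p1) AND p3)   [double negation]
≡ ((p5 OR (NOT p2 AND NOT p1) OR (p2 AND p1)) AND NOT p3) OR (NOT p5 AND (p2 OR p1) AND (NOT NOT NOT p2 OR NOT p1) AND p3)   [De Morgan]
≡ ((p5 OR (NOT p2 AND NOT p1) OR (p2 AND p1)) AND NOT p3) OR (NOT p5 AND (p2 OR p1) AND (NOT p2 OR NOT p1) AND p3)   [double negation]
≡ (p5 AND NOT p3) OR (NOT p2 AND NOT p1 AND NOT p3) OR (p2 AND p1 AND NOT p3) OR (NOT p5 AND p2 AND NOT p2 AND p3) OR (NOT p5 AND p2 AND NOT p1 AND p3) OR (NOT p5 AND p1 AND NOT p2 AND p3) OR (NOT p5 AND p1 AND NOT p1 AND p3)   [distribute AND over OR]
≡ (p5 AND NOT p3) OR (NOT p2 AND NOT p1 AND NOT p3) OR (p2 AND p1 AND NOT p3) OR (NOT p5 AND p2 AND NOT p1 AND p3) OR (NOT p5 AND p1 AND NOT p2 AND p3)   [simplify]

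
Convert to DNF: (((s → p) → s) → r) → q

(s ∧ ¬r) ∨ q

(((s → p) → s) → r) → q
≡ ¬(((s → p) → s) → r) ∨ q   [eliminate →]
≡ ¬(¬((s → p) → s) ∨ r) ∨ q   [eliminate →]
≡ ¬(¬(¬(s → p) ∨ s) ∨ r) ∨ q   [eliminate →]
≡ ¬(¬(¬(¬s ∨ p) ∨ s) ∨ r) ∨ q   [eliminate →]
≡ (¬¬(¬(¬s ∨ p) ∨ s) ∧ ¬r) ∨ q   [De Morgan]
≡ ((¬(¬s ∨ p) ∨ s) ∧ ¬r) ∨ q   [double negation]
≡ (((¬¬s ∧ ¬p) ∨ s) ∧ ¬r) ∨ q   [De Morgan]
≡ (((s ∧ ¬p) ∨ s) ∧ ¬r) ∨ q   [double negation]
≡ (s ∧ ¬p ∧ ¬r) ∨ (s ∧ ¬r) ∨ q   [distribute ∧ over ∨]
≡ (s ∧ ¬r) ∨ q   [simplify]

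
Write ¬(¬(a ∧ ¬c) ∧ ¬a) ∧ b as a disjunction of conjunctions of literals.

¬(¬(a ∧ ¬c) ∧ ¬a) ∧ b
≡ (¬¬(a ∧ ¬c) ∨ ¬¬a) ∧ b   — De Morgan
≡ ((a ∧ ¬c) ∨ ¬¬a) ∧ b   — double negation
≡ ((a ∧ ¬c) ∨ a) ∧ b   — double negation
≡ (a ∧ ¬c ∧ b) ∨ (a ∧ b)   — distribute ∧ over ∨
≡ a ∧ b   — simplify

a ∧ b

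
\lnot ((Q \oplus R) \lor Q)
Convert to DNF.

\lnot ((Q \oplus R) \lor Q)
≡ \lnot (Q \land \lnot R \lor \lnot Q \land R \lor Q)   (expand \oplus)
≡ \lnot (Q \land \lnot R) \land \lnot (\lnot Q \land R) \land \lnot Q   (De Morgan)
≡ (\lnot Q \lor \lnot \lnot R) \land \lnot (\lnot Q \land R) \land \lnot Q   (De Morgan)
≡ (\lnot Q \lor R) \land \lnot (\lnot Q \land R) \land \lnot Q   (double negation)
≡ (\lnot Q \lor R) \land (\lnot \lnot Q \lor \lnot R) \land \lnot Q   (De Morgan)
≡ (\lnot Q \lor R) \land (Q \lor \lnot R) \land \lnot Q   (double negation)
≡ \lnot Q \land Q \land \lnot Q \lor \lnot Q \land \lnot R \land \lnot Q \lor R \land Q \land \lnot Q \lor R \land \lnot R \land \lnot Q   (distribute \land over \lor)
≡ \lnot Q \land \lnot R   (simplify)

\lnot Q \land \lnot R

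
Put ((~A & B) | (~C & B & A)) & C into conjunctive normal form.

((~A & B) | (~C & B & A)) & C
= (~A | ~C) & (~A | B) & (~A | A) & (B | ~C) & (B | B) & (B | A) & C   [distribute | over &]
= (~A | ~C) & B & C   [simplify]

(~A | ~C) & B & C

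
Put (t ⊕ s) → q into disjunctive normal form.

(¬t ∧ ¬s) ∨ (s ∧ t) ∨ q

(t ⊕ s) → q
= ¬(t ⊕ s) ∨ q   [eliminate →]
= ¬((t ∧ ¬s) ∨ (¬t ∧ s)) ∨ q   [expand ⊕]
= (¬(t ∧ ¬s) ∧ ¬(¬t ∧ s)) ∨ q   [De Morgan]
= ((¬t ∨ ¬¬s) ∧ ¬(¬t ∧ s)) ∨ q   [De Morgan]
= ((¬t ∨ s) ∧ ¬(¬t ∧ s)) ∨ q   [double negation]
= ((¬t ∨ s) ∧ (¬¬t ∨ ¬s)) ∨ q   [De Morgan]
= ((¬t ∨ s) ∧ (t ∨ ¬s)) ∨ q   [double negation]
= (¬t ∧ t) ∨ (¬t ∧ ¬s) ∨ (s ∧ t) ∨ (s ∧ ¬s) ∨ q   [distribute ∧ over ∨]
= (¬t ∧ ¬s) ∨ (s ∧ t) ∨ q   [simplify]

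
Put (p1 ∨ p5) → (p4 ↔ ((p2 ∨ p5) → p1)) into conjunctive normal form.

(¬p1 ∨ p4) ∧ (¬p5 ∨ ¬p4 ∨ p1)

(p1 ∨ p5) → (p4 ↔ ((p2 ∨ p5) → p1))
≡ ¬(p1 ∨ p5) ∨ (p4 ↔ ((p2 ∨ p5) → p1))   [eliminate →]
≡ ¬(p1 ∨ p5) ∨ ((p4 → ((p2 ∨ p5) → p1)) ∧ (((p2 ∨ p5) → p1) → p4))   [eliminate ↔]
≡ ¬(p1 ∨ p5) ∨ ((¬p4 ∨ ((p2 ∨ p5) → p1)) ∧ (((p2 ∨ p5) → p1) → p4))   [eliminate →]
≡ ¬(p1 ∨ p5) ∨ ((¬p4 ∨ ¬(p2 ∨ p5) ∨ p1) ∧ (((p2 ∨ p5) → p1) → p4))   [eliminate →]
≡ ¬(p1 ∨ p5) ∨ ((¬p4 ∨ ¬(p2 ∨ p5) ∨ p1) ∧ (¬((p2 ∨ p5) → p1) ∨ p4))   [eliminate →]
≡ ¬(p1 ∨ p5) ∨ ((¬p4 ∨ ¬(p2 ∨ p5) ∨ p1) ∧ (¬(¬(p2 ∨ p5) ∨ p1) ∨ p4))   [eliminate →]
≡ (¬p1 ∧ ¬p5) ∨ ((¬p4 ∨ ¬(p2 ∨ p5) ∨ p1) ∧ (¬(¬(p2 ∨ p5) ∨ p1) ∨ p4))   [De Morgan]
≡ (¬p1 ∧ ¬p5) ∨ ((¬p4 ∨ (¬p2 ∧ ¬p5) ∨ p1) ∧ (¬(¬(p2 ∨ p5) ∨ p1) ∨ p4))   [De Morgan]
≡ (¬p1 ∧ ¬p5) ∨ ((¬p4 ∨ (¬p2 ∧ ¬p5) ∨ p1) ∧ ((¬¬(p2 ∨ p5) ∧ ¬p1) ∨ p4))   [De Morgan]
≡ (¬p1 ∧ ¬p5) ∨ ((¬p4 ∨ (¬p2 ∧ ¬p5) ∨ p1) ∧ (((p2 ∨ p5) ∧ ¬p1) ∨ p4))   [double negation]
≡ (¬p1 ∨ ¬p4 ∨ ¬p2 ∨ p1) ∧ (¬p1 ∨ ¬p4 ∨ ¬p5 ∨ p1) ∧ (¬p1 ∨ p2 ∨ p5 ∨ p4) ∧ (¬p1 ∨ ¬p1 ∨ p4) ∧ (¬p5 ∨ ¬p4 ∨ ¬p2 ∨ p1) ∧ (¬p5 ∨ ¬p4 ∨ ¬p5 ∨ p1) ∧ (¬p5 ∨ p2 ∨ p5 ∨ p4) ∧ (¬p5 ∨ ¬p1 ∨ p4)   [distribute ∨ over ∧]
≡ (¬p1 ∨ p4) ∧ (¬p5 ∨ ¬p4 ∨ p1)   [simplify]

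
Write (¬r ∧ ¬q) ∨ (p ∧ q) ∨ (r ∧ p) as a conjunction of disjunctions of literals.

(¬r ∧ ¬q) ∨ (p ∧ q) ∨ (r ∧ p)
⇔ (¬r ∨ p ∨ r) ∧ (¬r ∨ p ∨ p) ∧ (¬r ∨ q ∨ r) ∧ (¬r ∨ q ∨ p) ∧ (¬q ∨ p ∨ r) ∧ (¬q ∨ p ∨ p) ∧ (¬q ∨ q ∨ r) ∧ (¬q ∨ q ∨ p)   — distribute ∨ over ∧
⇔ (¬r ∨ p) ∧ (¬q ∨ p)   — simplify

(¬r ∨ p) ∧ (¬q ∨ p)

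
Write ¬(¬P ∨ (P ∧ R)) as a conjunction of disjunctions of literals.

¬(¬P ∨ (P ∧ R))
≡ ¬¬P ∧ ¬(P ∧ R)
≡ P ∧ ¬(P ∧ R)
≡ P ∧ (¬P ∨ ¬R)

P ∧ (¬P ∨ ¬R)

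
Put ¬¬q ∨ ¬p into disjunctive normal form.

q ∨ ¬p

¬¬q ∨ ¬p
= q ∨ ¬p   (double negation)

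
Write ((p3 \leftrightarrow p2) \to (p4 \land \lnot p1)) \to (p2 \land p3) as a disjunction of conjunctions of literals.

(\lnot p3 \land \lnot p2 \land \lnot p4) \lor (\lnot p3 \land \lnot p2 \land p1) \lor (p2 \land p3)

((p3 \leftrightarrow p2) \to (p4 \land \lnot p1)) \to (p2 \land p3)
≡ \lnot ((p3 \leftrightarrow p2) \to (p4 \land \lnot p1)) \lor (p2 \land p3)   [eliminate \to]
≡ \lnot (\lnot (p3 \leftrightarrow p2) \lor (p4 \land \lnot p1)) \lor (p2 \land p3)   [eliminate \to]
≡ \lnot (\lnot ((p3 \to p2) \land (p2 \to p3)) \lor (p4 \land \lnot p1)) \lor (p2 \land p3)   [eliminate \leftrightarrow]
≡ \lnot (\lnot ((\lnot p3 \lor p2) \land (p2 \to p3)) \lor (p4 \land \lnot p1)) \lor (p2 \land p3)   [eliminate \to]
≡ \lnot (\lnot ((\lnot p3 \lor p2) \land (\lnot p2 \lor p3)) \lor (p4 \land \lnot p1)) \lor (p2 \land p3)   [eliminate \to]
≡ (\lnot \lnot ((\lnot p3 \lor p2) \land (\lnot p2 \lor p3)) \land \lnot (p4 \land \lnot p1)) \lor (p2 \land p3)   [De Morgan]
≡ ((\lnot p3 \lor p2) \land (\lnot p2 \lor p3) \land \lnot (p4 \land \lnot p1)) \lor (p2 \land p3)   [double negation]
≡ ((\lnot p3 \lor p2) \land (\lnot p2 \lor p3) \land (\lnot p4 \lor \lnot \lnot p1)) \lor (p2 \land p3)   [De Morgan]
≡ ((\lnot p3 \lor p2) \land (\lnot p2 \lor p3) \land (\lnot p4 \lor p1)) \lor (p2 \land p3)   [double negation]
≡ (\lnot p3 \land \lnot p2 \land \lnot p4) \lor (\lnot p3 \land \lnot p2 \land p1) \lor (\lnot p3 \land p3 \land \lnot p4) \lor (\lnot p3 \land p3 \land p1) \lor (p2 \land \lnot p2 \land \lnot p4) \lor (p2 \land \lnot p2 \land p1) \lor (p2 \land p3 \land \lnot p4) \lor (p2 \land p3 \land p1) \lor (p2 \land p3)   [distribute \land over \lor]
≡ (\lnot p3 \land \lnot p2 \land \lnot p4) \lor (\lnot p3 \land \lnot p2 \land p1) \lor (p2 \land p3)   [simplify]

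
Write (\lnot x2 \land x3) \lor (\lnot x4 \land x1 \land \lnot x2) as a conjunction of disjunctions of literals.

\lnot x2 \land (x3 \lor \lnot x4) \land (x3 \lor x1)

(\lnot x2 \land x3) \lor (\lnot x4 \land x1 \land \lnot x2)
⇔ (\lnot x2 \lor \lnot x4) \land (\lnot x2 \lor x1) \land (\lnot x2 \lor \lnot x2) \land (x3 \lor \lnot x4) \land (x3 \lor x1) \land (x3 \lor \lnot x2)   — distribute \lor over \land
⇔ \lnot x2 \land (x3 \lor \lnot x4) \land (x3 \lor x1)   — simplify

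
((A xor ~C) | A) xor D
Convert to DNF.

((A xor ~C) | A) xor D
= (((A xor ~C) | A) & ~D) | (~((A xor ~C) | A) & D)   [expand xor]
= (((A & ~~C) | (~A & ~C) | A) & ~D) | (~((A xor ~C) | A) & D)   [expand xor]
= (((A & ~~C) | (~A & ~C) | A) & ~D) | (~((A & ~~C) | (~A & ~C) | A) & D)   [expand xor]
= (((A & C) | (~A & ~C) | A) & ~D) | (~((A & ~~C) | (~A & ~C) | A) & D)   [double negation]
= (((A & C) | (~A & ~C) | A) & ~D) | (~(A & ~~C) & ~(~A & ~C) & ~A & D)   [De Morgan]
= (((A & C) | (~A & ~C) | A) & ~D) | ((~A | ~~~C) & ~(~A & ~C) & ~A & D)   [De Morgan]
= (((A & C) | (~A & ~C) | A) & ~D) | ((~A | ~C) & ~(~A & ~C) & ~A & D)   [double negation]
= (((A & C) | (~A & ~C) | A) & ~D) | ((~A | ~C) & (~~A | ~~C) & ~A & D)   [De Morgan]
= (((A & C) | (~A & ~C) | A) & ~D) | ((~A | ~C) & (A | ~~C) & ~A & D)   [double negation]
= (((A & C) | (~A & ~C) | A) & ~D) | ((~A | ~C) & (A | C) & ~A & D)   [double negation]
= (A & C & ~D) | (~A & ~C & ~D) | (A & ~D) | (~A & A & ~A & D) | (~A & C & ~A & D) | (~C & A & ~A & D) | (~C & C & ~A & D)   [distribute & over |]
= (~A & ~C & ~D) | (A & ~D) | (~A & C & D)   [simplify]

(~A & ~C & ~D) | (A & ~D) | (~A & C & D)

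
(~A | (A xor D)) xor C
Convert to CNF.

(~A | ~D | C) & (A | ~C) & (~A | D | ~C)

(~A | (A xor D)) xor C
⇔ (~A | (A xor D) | C) & ~((~A | (A xor D)) & C)   — expand xor
⇔ (~A | ((A | D) & ~(A & D)) | C) & ~((~A | (A xor D)) & C)   — expand xor
⇔ (~A | ((A | D) & ~(A & D)) | C) & ~((~A | ((A | D) & ~(A & D))) & C)   — expand xor
⇔ (~A | ((A | D) & (~A | ~D)) | C) & ~((~A | ((A | D) & ~(A & D))) & C)   — De Morgan
⇔ (~A | ((A | D) & (~A | ~D)) | C) & (~(~A | ((A | D) & ~(A & D))) | ~C)   — De Morgan
⇔ (~A | ((A | D) & (~A | ~D)) | C) & ((~~A & ~((A | D) & ~(A & D))) | ~C)   — De Morgan
⇔ (~A | ((A | D) & (~A | ~D)) | C) & ((A & ~((A | D) & ~(A & D))) | ~C)   — double negation
⇔ (~A | ((A | D) & (~A | ~D)) | C) & ((A & (~(A | D) | ~~(A & D))) | ~C)   — De Morgan
⇔ (~A | ((A | D) & (~A | ~D)) | C) & ((A & ((~A & ~D) | ~~(A & D))) | ~C)   — De Morgan
⇔ (~A | ((A | D) & (~A | ~D)) | C) & ((A & ((~A & ~D) | (A & D))) | ~C)   — double negation
⇔ (~A | A | D | C) & (~A | ~A | ~D | C) & (A | ~C) & (~A | A | ~C) & (~A | D | ~C) & (~D | A | ~C) & (~D | D | ~C)   — distribute | over &
⇔ (~A | ~D | C) & (A | ~C) & (~A | D | ~C)   — simplify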